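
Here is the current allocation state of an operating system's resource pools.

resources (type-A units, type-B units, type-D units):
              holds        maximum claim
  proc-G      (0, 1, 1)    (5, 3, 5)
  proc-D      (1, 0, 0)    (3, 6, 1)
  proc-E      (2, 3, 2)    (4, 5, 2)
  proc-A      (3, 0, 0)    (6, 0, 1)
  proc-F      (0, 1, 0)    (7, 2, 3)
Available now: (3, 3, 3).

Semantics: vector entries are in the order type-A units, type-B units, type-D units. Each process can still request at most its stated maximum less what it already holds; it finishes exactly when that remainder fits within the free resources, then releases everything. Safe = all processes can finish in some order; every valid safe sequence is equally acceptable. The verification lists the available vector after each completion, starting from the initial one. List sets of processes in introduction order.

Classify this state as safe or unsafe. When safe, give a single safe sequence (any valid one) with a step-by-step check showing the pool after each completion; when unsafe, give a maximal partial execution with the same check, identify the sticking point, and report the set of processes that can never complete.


SAFE. One safe sequence: proc-E, proc-G, proc-A, proc-F, proc-D.
Key observation: proc-G is the earliest step where a requested resource binds exactly: need (5, 2, 4), pool (5, 6, 5) at its turn.
Check, step by step:
  pool = (3, 3, 3)
  run proc-E (needs (2, 2, 0), free (3, 3, 3)); after release of (2, 3, 2) the pool is (5, 6, 5)
  run proc-G (needs (5, 2, 4), free (5, 6, 5)); after release of (0, 1, 1) the pool is (5, 7, 6)
  run proc-A (needs (3, 0, 1), free (5, 7, 6)); after release of (3, 0, 0) the pool is (8, 7, 6)
  run proc-F (needs (7, 1, 3), free (8, 7, 6)); after release of (0, 1, 0) the pool is (8, 8, 6)
  run proc-D (needs (2, 6, 1), free (8, 8, 6)); after release of (1, 0, 0) the pool is (9, 8, 6)


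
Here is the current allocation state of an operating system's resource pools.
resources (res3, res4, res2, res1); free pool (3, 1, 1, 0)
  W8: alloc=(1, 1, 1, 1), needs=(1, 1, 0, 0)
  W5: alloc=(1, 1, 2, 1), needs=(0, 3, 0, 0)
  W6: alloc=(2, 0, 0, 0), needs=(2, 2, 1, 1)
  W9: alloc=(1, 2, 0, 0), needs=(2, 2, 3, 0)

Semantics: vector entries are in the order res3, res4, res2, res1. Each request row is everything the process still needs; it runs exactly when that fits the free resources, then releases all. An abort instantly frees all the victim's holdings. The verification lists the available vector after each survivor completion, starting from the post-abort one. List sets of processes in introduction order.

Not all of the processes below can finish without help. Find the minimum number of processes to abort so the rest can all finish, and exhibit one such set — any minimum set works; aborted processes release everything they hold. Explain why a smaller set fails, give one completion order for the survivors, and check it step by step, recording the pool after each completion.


The answer: abort W9.
Key observation: W5 was stuck for good until W9 gave back (1, 2, 0, 0); in the order shown it finishes at step 1.
Why nothing smaller works: aborting no one leaves the state deadlocked as given.
The survivors complete as W5, W8, W6. Verifying each step (starting from the post-abort pool):
  pool = (4, 3, 1, 0)
  W5: need (0, 3, 0, 0) fits (4, 3, 1, 0); releases (1, 1, 2, 1), pool now (5, 4, 3, 1)
  W8: need (1, 1, 0, 0) fits (5, 4, 3, 1); releases (1, 1, 1, 1), pool now (6, 5, 4, 2)
  W6: need (2, 2, 1, 1) fits (6, 5, 4, 2); releases (2, 0, 0, 0), pool now (8, 5, 4, 2)


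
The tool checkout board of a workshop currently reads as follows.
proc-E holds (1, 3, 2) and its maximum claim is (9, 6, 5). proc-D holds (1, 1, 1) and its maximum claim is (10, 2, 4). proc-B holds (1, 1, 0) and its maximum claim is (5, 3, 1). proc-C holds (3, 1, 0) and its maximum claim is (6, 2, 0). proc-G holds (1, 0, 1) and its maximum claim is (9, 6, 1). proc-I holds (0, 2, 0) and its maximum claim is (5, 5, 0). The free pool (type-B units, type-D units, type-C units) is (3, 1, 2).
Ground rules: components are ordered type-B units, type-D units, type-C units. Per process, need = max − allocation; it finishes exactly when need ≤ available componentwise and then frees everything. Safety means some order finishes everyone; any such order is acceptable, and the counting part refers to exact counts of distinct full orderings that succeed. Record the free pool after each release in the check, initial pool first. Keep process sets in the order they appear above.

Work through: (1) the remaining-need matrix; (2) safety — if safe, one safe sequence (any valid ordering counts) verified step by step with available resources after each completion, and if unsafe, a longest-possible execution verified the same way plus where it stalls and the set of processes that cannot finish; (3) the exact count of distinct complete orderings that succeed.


(1) Remaining need (order type-B units, type-D units, type-C units):
  proc-E: (8, 3, 3)
  proc-D: (9, 1, 3)
  proc-B: (4, 2, 1)
  proc-C: (3, 1, 0)
  proc-G: (8, 6, 0)
  proc-I: (5, 3, 0)
(2) UNSAFE — no complete ordering exists.
Key observation: even finishing proc-C, proc-B, proc-I leaves just (7, 5, 2) free — too little type-B units for any of the remaining processes.
Going as far as possible: proc-C, proc-B, proc-I; after that, nothing fits. Walking it through:
  pool = (3, 1, 2)
  proc-C needs (3, 1, 0) <= (3, 1, 2) -> finishes; pool += (3, 1, 0) = (6, 2, 2)
  proc-B needs (4, 2, 1) <= (6, 2, 2) -> finishes; pool += (1, 1, 0) = (7, 3, 2)
  proc-I needs (5, 3, 0) <= (7, 3, 2) -> finishes; pool += (0, 2, 0) = (7, 5, 2)
  proc-E cannot run: need (8, 3, 3) vs free (7, 5, 2) (insufficient type-B units and type-C units)
  proc-D cannot run: need (9, 1, 3) vs free (7, 5, 2) (insufficient type-B units and type-C units)
  proc-G cannot run: need (8, 6, 0) vs free (7, 5, 2) (insufficient type-B units and type-D units)
Processes that can never finish: proc-E, proc-D and proc-G.
(3) The exact count: 0 of the possible complete orderings are safe sequences.


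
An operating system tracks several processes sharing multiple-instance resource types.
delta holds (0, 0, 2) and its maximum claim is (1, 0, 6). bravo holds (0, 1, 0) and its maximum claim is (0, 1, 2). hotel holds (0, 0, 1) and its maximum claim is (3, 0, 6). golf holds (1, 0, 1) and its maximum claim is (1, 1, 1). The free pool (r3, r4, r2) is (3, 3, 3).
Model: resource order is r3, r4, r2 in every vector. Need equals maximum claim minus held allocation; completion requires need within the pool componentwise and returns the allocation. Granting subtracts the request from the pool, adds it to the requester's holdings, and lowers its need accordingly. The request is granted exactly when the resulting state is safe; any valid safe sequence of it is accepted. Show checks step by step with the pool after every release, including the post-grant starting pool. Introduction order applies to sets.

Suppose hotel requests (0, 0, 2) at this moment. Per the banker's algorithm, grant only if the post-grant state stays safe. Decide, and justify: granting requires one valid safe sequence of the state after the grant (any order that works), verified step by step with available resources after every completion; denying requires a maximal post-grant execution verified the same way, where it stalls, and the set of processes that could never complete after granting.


DENY: after the grant no complete ordering would exist.
Key observation: after golf, bravo complete, (4, 4, 2) is the best the pool ever gets, yet each leftover process wants more r2.
Pretend the grant happened; the run golf, bravo goes as far as possible. Check, step by step:
  pool = (3, 3, 1)
  run golf (needs (0, 1, 0), free (3, 3, 1)); after release of (1, 0, 1) the pool is (4, 3, 2)
  run bravo (needs (0, 0, 2), free (4, 3, 2)); after release of (0, 1, 0) the pool is (4, 4, 2)
  delta still needs (1, 0, 4) but only (4, 4, 2) is free — short on r2
  hotel still needs (3, 0, 3) but only (4, 4, 2) is free — short on r2
Had the request been granted, delta and hotel could never finish.


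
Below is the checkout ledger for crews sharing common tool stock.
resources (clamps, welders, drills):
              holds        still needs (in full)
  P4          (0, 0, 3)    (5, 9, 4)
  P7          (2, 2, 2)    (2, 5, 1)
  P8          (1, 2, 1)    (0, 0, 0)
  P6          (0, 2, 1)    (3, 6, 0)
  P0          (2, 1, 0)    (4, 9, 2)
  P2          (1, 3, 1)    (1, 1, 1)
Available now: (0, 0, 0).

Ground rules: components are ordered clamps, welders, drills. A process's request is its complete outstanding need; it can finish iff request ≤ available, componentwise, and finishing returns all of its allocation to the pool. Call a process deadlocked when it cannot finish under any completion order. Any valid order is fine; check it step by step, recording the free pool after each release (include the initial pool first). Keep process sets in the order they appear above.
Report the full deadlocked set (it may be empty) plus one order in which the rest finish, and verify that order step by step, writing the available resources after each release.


The deadlocked set is empty.
Key observation: P8 fits the free pool immediately, and its release cascades until everyone finishes.
One completion order for the rest: P8, P2, P7, P6, P0, P4. Step-by-step check:
  pool = (0, 0, 0)
  P8 needs (0, 0, 0) <= (0, 0, 0) -> finishes; pool += (1, 2, 1) = (1, 2, 1)
  P2 needs (1, 1, 1) <= (1, 2, 1) -> finishes; pool += (1, 3, 1) = (2, 5, 2)
  P7 needs (2, 5, 1) <= (2, 5, 2) -> finishes; pool += (2, 2, 2) = (4, 7, 4)
  P6 needs (3, 6, 0) <= (4, 7, 4) -> finishes; pool += (0, 2, 1) = (4, 9, 5)
  P0 needs (4, 9, 2) <= (4, 9, 5) -> finishes; pool += (2, 1, 0) = (6, 10, 5)
  P4 needs (5, 9, 4) <= (6, 10, 5) -> finishes; pool += (0, 0, 3) = (6, 10, 8)


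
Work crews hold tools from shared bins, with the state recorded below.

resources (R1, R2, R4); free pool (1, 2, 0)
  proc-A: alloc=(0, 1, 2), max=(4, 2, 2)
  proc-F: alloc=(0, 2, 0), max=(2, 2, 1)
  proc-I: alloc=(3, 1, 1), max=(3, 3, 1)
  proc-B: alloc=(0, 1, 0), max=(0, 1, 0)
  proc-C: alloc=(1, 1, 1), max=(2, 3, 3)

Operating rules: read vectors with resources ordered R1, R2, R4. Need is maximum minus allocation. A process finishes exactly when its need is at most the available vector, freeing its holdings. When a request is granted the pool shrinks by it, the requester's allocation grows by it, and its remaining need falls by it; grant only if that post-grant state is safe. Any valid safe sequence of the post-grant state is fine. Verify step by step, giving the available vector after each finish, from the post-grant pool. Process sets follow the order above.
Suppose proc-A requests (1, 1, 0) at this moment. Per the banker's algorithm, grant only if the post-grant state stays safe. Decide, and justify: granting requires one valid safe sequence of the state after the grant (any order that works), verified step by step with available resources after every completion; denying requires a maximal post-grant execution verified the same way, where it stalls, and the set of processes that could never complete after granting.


GRANT: granting preserves safety; a valid post-grant sequence is proc-B, proc-I, proc-A, proc-C, proc-F.
Key observation: with (0, 1, 0) left after the transfer, proc-B can run at once — the state stays safe.
Verifying the post-grant state step by step:
  pool = (0, 1, 0)
  run proc-B (needs (0, 0, 0), free (0, 1, 0)); after release of (0, 1, 0) the pool is (0, 2, 0)
  run proc-I (needs (0, 2, 0), free (0, 2, 0)); after release of (3, 1, 1) the pool is (3, 3, 1)
  run proc-A (needs (3, 0, 0), free (3, 3, 1)); after release of (1, 2, 2) the pool is (4, 5, 3)
  run proc-C (needs (1, 2, 2), free (4, 5, 3)); after release of (1, 1, 1) the pool is (5, 6, 4)
  run proc-F (needs (2, 0, 1), free (5, 6, 4)); after release of (0, 2, 0) the pool is (5, 8, 4)


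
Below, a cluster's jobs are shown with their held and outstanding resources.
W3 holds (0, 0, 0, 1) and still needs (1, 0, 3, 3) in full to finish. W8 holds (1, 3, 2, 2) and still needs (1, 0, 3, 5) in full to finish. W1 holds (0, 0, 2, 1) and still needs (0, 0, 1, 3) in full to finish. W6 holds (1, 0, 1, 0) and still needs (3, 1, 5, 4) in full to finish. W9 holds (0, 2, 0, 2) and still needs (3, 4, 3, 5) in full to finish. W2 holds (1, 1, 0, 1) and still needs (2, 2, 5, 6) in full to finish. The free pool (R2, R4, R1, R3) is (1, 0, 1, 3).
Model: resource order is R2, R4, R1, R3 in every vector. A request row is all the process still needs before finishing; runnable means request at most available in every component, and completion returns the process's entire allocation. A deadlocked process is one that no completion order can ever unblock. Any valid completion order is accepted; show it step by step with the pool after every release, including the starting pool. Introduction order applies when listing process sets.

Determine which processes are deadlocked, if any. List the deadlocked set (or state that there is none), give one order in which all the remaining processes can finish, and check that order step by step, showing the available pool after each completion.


No process is deadlocked.
Key observation: W1 leads a chain of completions in which each release enables another process.
The rest can finish in the order W1, W3, W8, W2, W6, W9. Step-by-step check:
  pool = (1, 0, 1, 3)
  W1 needs (0, 0, 1, 3) <= (1, 0, 1, 3) -> finishes; pool += (0, 0, 2, 1) = (1, 0, 3, 4)
  W3 needs (1, 0, 3, 3) <= (1, 0, 3, 4) -> finishes; pool += (0, 0, 0, 1) = (1, 0, 3, 5)
  W8 needs (1, 0, 3, 5) <= (1, 0, 3, 5) -> finishes; pool += (1, 3, 2, 2) = (2, 3, 5, 7)
  W2 needs (2, 2, 5, 6) <= (2, 3, 5, 7) -> finishes; pool += (1, 1, 0, 1) = (3, 4, 5, 8)
  W6 needs (3, 1, 5, 4) <= (3, 4, 5, 8) -> finishes; pool += (1, 0, 1, 0) = (4, 4, 6, 8)
  W9 needs (3, 4, 3, 5) <= (4, 4, 6, 8) -> finishes; pool += (0, 2, 0, 2) = (4, 6, 6, 10)


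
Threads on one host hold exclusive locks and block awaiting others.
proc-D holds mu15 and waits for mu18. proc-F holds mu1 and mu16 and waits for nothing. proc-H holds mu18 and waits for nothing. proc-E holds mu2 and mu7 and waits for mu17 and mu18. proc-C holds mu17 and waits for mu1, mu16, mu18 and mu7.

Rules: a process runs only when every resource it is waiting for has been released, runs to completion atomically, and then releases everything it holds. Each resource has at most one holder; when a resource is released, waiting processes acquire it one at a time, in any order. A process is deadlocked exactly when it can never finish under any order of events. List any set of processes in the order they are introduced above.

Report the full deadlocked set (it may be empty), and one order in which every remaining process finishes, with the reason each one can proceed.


Deadlocked set: proc-E and proc-C.
Key observation: the wait chain closes on itself along proc-E -> proc-C -> proc-E; no other process is dragged down with it.
A valid finishing order for the others: proc-F, proc-H, proc-D.
Verifying each step:
  proc-F: no waits; runs immediately, freeing mu1 and mu16
  proc-H: no waits; runs immediately, freeing mu18
  proc-D: everything it awaited (mu18) is free; runs, freeing mu15


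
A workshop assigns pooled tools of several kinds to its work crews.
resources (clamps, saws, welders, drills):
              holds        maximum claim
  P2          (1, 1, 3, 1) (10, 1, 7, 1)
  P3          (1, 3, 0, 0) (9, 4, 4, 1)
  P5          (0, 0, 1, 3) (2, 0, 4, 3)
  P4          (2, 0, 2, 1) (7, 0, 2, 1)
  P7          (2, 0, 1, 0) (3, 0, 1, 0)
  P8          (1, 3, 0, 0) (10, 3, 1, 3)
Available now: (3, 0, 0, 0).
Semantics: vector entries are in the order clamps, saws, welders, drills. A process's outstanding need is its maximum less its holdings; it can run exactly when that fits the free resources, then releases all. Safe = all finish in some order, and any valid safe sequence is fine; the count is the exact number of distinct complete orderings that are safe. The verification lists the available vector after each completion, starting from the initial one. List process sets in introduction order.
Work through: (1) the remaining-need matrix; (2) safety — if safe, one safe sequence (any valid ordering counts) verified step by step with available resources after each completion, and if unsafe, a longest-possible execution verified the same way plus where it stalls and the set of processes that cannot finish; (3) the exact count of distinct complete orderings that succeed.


(1) Need matrix, components ordered clamps, saws, welders, drills:
  P2: (9, 0, 4, 0)
  P3: (8, 1, 4, 1)
  P5: (2, 0, 3, 0)
  P4: (5, 0, 0, 0)
  P7: (1, 0, 0, 0)
  P8: (9, 0, 1, 3)
(2) UNSAFE — no complete ordering exists.
Key observation: even finishing P7, P4, P5 leaves just (7, 0, 4, 4) free — too little clamps for any of the remaining processes.
Going as far as possible: P7, P4, P5; after that, nothing fits. Check, step by step:
  pool = (3, 0, 0, 0)
  run P7 (needs (1, 0, 0, 0), free (3, 0, 0, 0)); after release of (2, 0, 1, 0) the pool is (5, 0, 1, 0)
  run P4 (needs (5, 0, 0, 0), free (5, 0, 1, 0)); after release of (2, 0, 2, 1) the pool is (7, 0, 3, 1)
  run P5 (needs (2, 0, 3, 0), free (7, 0, 3, 1)); after release of (0, 0, 1, 3) the pool is (7, 0, 4, 4)
  P2 still needs (9, 0, 4, 0) but only (7, 0, 4, 4) is free — short on clamps
  P3 still needs (8, 1, 4, 1) but only (7, 0, 4, 4) is free — short on clamps and saws
  P8 still needs (9, 0, 1, 3) but only (7, 0, 4, 4) is free — short on clamps
Never able to finish: P2, P3 and P8.
(3) Precisely 0 of the possible complete orderings are safe sequences.


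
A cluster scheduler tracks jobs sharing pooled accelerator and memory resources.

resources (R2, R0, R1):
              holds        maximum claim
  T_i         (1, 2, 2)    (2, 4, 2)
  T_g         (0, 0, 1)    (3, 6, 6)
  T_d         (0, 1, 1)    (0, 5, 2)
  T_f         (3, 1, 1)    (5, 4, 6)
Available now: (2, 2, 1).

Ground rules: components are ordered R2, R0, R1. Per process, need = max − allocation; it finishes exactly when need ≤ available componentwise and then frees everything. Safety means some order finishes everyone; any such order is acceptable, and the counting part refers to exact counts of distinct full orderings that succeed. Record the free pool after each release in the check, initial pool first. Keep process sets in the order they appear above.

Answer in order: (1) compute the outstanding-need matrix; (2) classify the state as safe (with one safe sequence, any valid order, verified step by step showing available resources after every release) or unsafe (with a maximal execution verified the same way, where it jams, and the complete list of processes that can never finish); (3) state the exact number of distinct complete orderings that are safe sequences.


(1) Need matrix, components ordered R2, R0, R1:
  T_i: (1, 2, 0)
  T_g: (3, 6, 5)
  T_d: (0, 4, 1)
  T_f: (2, 3, 5)
(2) The state is UNSAFE.
Key observation: no order helps: past T_i, T_d, the free pool tops out at (3, 5, 4), below what each blocked process needs in R1.
A maximal execution: T_i, T_d — then nothing else fits. Verifying each step:
  pool = (2, 2, 1)
  T_i: need (1, 2, 0) fits (2, 2, 1); releases (1, 2, 2), pool now (3, 4, 3)
  T_d: need (0, 4, 1) fits (3, 4, 3); releases (0, 1, 1), pool now (3, 5, 4)
  T_g cannot run: need (3, 6, 5) vs free (3, 5, 4) (insufficient R0 and R1)
  T_f cannot run: need (2, 3, 5) vs free (3, 5, 4) (insufficient R1)
Permanently blocked: T_g and T_f.
(3) The exact count: 0 of the possible complete orderings are safe sequences.


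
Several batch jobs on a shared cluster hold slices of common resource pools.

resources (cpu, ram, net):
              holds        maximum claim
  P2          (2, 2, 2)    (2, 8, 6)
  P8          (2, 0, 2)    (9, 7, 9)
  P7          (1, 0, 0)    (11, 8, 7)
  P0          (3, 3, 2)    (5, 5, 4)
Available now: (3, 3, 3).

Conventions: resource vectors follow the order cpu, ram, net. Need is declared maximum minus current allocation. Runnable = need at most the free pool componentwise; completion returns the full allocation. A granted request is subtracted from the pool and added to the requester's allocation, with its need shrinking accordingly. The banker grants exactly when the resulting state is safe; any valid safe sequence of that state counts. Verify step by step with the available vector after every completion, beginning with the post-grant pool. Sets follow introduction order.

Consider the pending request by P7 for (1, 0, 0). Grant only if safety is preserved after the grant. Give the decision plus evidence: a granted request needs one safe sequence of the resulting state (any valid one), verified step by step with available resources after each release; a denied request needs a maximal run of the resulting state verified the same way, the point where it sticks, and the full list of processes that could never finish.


GRANT. The post-grant state is safe; one safe sequence: P0, P2, P8, P7.
Key observation: (2, 3, 3) free after granting still covers P0 first, and each release covers the next.
Verifying the post-grant state step by step:
  pool = (2, 3, 3)
  run P0 (needs (2, 2, 2), free (2, 3, 3)); after release of (3, 3, 2) the pool is (5, 6, 5)
  run P2 (needs (0, 6, 4), free (5, 6, 5)); after release of (2, 2, 2) the pool is (7, 8, 7)
  run P8 (needs (7, 7, 7), free (7, 8, 7)); after release of (2, 0, 2) the pool is (9, 8, 9)
  run P7 (needs (9, 8, 7), free (9, 8, 9)); after release of (2, 0, 0) the pool is (11, 8, 9)


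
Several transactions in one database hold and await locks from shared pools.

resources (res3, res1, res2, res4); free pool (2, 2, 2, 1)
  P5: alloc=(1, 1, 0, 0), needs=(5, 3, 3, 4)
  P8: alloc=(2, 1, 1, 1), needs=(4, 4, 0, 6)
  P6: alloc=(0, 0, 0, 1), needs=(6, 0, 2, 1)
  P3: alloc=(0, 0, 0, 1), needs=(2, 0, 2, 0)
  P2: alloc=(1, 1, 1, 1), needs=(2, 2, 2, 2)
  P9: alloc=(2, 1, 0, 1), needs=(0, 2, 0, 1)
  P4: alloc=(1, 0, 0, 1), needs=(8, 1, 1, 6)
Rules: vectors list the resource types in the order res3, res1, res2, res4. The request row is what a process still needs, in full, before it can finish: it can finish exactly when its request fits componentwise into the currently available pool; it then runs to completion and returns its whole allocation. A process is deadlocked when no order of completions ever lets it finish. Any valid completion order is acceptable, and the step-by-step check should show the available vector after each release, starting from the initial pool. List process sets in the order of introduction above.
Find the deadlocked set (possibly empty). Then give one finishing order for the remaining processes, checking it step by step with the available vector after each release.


Deadlocked: P8 and P4.
Key observation: no order helps: past P9, P3, P2, P5, P6, the free pool tops out at (6, 5, 3, 5), below what each blocked process needs in res4.
A valid finishing order for the others: P9, P3, P2, P5, P6. Step-by-step check:
  pool = (2, 2, 2, 1)
  P9: need (0, 2, 0, 1) fits (2, 2, 2, 1); releases (2, 1, 0, 1), pool now (4, 3, 2, 2)
  P3: need (2, 0, 2, 0) fits (4, 3, 2, 2); releases (0, 0, 0, 1), pool now (4, 3, 2, 3)
  P2: need (2, 2, 2, 2) fits (4, 3, 2, 3); releases (1, 1, 1, 1), pool now (5, 4, 3, 4)
  P5: need (5, 3, 3, 4) fits (5, 4, 3, 4); releases (1, 1, 0, 0), pool now (6, 5, 3, 4)
  P6: need (6, 0, 2, 1) fits (6, 5, 3, 4); releases (0, 0, 0, 1), pool now (6, 5, 3, 5)
None of the blocked processes ever fits:
  P8 still needs (4, 4, 0, 6) but only (6, 5, 3, 5) is free — short on res4
  P4 still needs (8, 1, 1, 6) but only (6, 5, 3, 5) is free — short on res3 and res4


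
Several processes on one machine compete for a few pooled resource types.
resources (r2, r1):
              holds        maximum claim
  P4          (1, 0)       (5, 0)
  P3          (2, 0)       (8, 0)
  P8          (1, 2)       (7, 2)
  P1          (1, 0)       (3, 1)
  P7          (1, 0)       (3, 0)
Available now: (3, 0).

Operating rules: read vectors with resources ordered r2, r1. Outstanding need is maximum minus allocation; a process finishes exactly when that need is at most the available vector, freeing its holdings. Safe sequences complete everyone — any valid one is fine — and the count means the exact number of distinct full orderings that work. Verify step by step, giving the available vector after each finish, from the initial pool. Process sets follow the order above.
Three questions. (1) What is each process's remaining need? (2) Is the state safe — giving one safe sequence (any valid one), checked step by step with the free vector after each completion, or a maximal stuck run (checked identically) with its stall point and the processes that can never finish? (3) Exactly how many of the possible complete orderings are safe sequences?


(1) Outstanding need per process (order r2, r1):
  P4: (4, 0)
  P3: (6, 0)
  P8: (6, 0)
  P1: (2, 1)
  P7: (2, 0)
(2) UNSAFE.
Key observation: after P7, P4 the pool peaks at (5, 0), and each blocked process is short somewhere: P3 on r2; P8 on r2; P1 on r1.
The run P7, P4 cannot be extended any further. Verifying each step:
  pool = (3, 0)
  run P7 (needs (2, 0), free (3, 0)); after release of (1, 0) the pool is (4, 0)
  run P4 (needs (4, 0), free (4, 0)); after release of (1, 0) the pool is (5, 0)
  P3 cannot run: need (6, 0) vs free (5, 0) (insufficient r2)
  P8 cannot run: need (6, 0) vs free (5, 0) (insufficient r2)
  P1 cannot run: need (2, 1) vs free (5, 0) (insufficient r1)
Permanently blocked: P3, P8 and P1.
(3) The exact count: 0 of the possible complete orderings are safe sequences.


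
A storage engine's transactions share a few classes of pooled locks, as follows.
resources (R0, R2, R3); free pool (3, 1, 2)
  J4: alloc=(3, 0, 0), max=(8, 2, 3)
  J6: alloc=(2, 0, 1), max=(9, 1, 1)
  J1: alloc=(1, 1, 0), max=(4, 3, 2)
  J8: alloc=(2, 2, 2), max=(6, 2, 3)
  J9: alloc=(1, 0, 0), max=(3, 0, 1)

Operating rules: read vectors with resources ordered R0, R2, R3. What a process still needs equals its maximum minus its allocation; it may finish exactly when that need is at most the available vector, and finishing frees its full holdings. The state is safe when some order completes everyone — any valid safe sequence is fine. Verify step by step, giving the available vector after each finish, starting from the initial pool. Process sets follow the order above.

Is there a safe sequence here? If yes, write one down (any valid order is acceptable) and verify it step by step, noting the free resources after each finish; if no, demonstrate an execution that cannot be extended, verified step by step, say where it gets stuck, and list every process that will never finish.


SAFE, for example via the order J9, J8, J1, J6, J4.
Key observation: J8 is the earliest step where a requested resource binds exactly: need (4, 0, 1), pool (4, 1, 2) at its turn.
Step-by-step check:
  pool = (3, 1, 2)
  run J9 (needs (2, 0, 1), free (3, 1, 2)); after release of (1, 0, 0) the pool is (4, 1, 2)
  run J8 (needs (4, 0, 1), free (4, 1, 2)); after release of (2, 2, 2) the pool is (6, 3, 4)
  run J1 (needs (3, 2, 2), free (6, 3, 4)); after release of (1, 1, 0) the pool is (7, 4, 4)
  run J6 (needs (7, 1, 0), free (7, 4, 4)); after release of (2, 0, 1) the pool is (9, 4, 5)
  run J4 (needs (5, 2, 3), free (9, 4, 5)); after release of (3, 0, 0) the pool is (12, 4, 5)


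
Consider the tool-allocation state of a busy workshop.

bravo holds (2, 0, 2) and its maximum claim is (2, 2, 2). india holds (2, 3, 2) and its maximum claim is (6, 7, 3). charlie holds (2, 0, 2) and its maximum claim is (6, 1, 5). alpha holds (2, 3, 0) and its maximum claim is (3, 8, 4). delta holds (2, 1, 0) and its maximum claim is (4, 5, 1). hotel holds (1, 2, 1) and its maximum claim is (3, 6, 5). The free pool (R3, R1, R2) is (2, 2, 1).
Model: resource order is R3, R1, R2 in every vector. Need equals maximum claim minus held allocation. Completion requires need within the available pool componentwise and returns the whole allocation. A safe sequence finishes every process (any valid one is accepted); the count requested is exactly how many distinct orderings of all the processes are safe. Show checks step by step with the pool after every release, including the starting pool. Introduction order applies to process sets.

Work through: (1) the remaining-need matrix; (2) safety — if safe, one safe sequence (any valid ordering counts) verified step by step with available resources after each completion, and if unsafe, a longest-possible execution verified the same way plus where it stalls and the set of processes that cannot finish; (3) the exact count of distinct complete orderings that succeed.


(1) Outstanding need per process (order R3, R1, R2):
  bravo: (0, 2, 0)
  india: (4, 4, 1)
  charlie: (4, 1, 3)
  alpha: (1, 5, 4)
  delta: (2, 4, 1)
  hotel: (2, 4, 4)
(2) UNSAFE — no complete ordering exists.
Key observation: after bravo, charlie complete, (6, 2, 5) is the best the pool ever gets, yet each leftover process wants more R1.
A maximal execution: bravo, charlie — then nothing else fits. Walking it through:
  pool = (2, 2, 1)
  run bravo (needs (0, 2, 0), free (2, 2, 1)); after release of (2, 0, 2) the pool is (4, 2, 3)
  run charlie (needs (4, 1, 3), free (4, 2, 3)); after release of (2, 0, 2) the pool is (6, 2, 5)
  blocked: india wants (4, 4, 1), pool (6, 2, 5) — not enough R1
  blocked: alpha wants (1, 5, 4), pool (6, 2, 5) — not enough R1
  blocked: delta wants (2, 4, 1), pool (6, 2, 5) — not enough R1
  blocked: hotel wants (2, 4, 4), pool (6, 2, 5) — not enough R1
Permanently blocked: india, alpha, delta and hotel.
(3) Exactly 0 of the possible complete orderings are safe sequences.


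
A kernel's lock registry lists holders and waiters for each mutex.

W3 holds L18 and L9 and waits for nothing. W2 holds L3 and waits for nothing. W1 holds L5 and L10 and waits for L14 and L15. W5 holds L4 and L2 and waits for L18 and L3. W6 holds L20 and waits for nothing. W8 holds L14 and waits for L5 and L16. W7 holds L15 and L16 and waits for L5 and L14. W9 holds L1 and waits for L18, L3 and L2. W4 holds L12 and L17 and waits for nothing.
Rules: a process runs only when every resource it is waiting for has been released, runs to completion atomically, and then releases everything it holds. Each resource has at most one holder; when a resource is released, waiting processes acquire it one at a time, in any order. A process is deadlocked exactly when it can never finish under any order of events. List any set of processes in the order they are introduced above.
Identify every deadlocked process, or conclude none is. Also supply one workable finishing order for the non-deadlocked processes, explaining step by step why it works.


Deadlocked set: W1, W8 and W7.
Key observation: W1 -> W8 -> W1 is a circular wait — nothing in it can go first; W7 is caught in further circular waits.
A valid finishing order for the others: W4, W3, W2, W6, W5, W9.
Verifying each step:
  W4: no waits; runs immediately, freeing L12 and L17
  W3: no waits; runs immediately, freeing L18 and L9
  W2: no waits; runs immediately, freeing L3
  W6: no waits; runs immediately, freeing L20
  W5: everything it awaited (L18 and L3) is free; runs, freeing L4 and L2
  W9: everything it awaited (L18, L3 and L2) is free; runs, freeing L1


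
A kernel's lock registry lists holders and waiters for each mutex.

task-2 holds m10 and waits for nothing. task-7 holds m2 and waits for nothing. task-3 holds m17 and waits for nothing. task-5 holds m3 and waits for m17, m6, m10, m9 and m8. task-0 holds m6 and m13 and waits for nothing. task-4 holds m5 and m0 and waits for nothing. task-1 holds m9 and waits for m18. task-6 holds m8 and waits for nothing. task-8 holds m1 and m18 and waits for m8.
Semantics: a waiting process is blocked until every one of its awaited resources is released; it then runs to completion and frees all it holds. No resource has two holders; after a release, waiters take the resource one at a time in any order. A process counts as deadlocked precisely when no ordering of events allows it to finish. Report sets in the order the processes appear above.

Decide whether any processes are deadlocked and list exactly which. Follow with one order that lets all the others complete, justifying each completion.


The deadlocked set is empty.
Key observation: although several processes wait, no cycle exists — each chain bottoms out at a free runner.
A valid finishing order for the others: task-2, task-6, task-8, task-1, task-4, task-7, task-3, task-0, task-5.
Verifying each step:
  run task-2 (it waits on nothing); releases m10
  run task-6 (it waits on nothing); releases m8
  run task-8 (all its waits — m8 — are resolved); releases m1 and m18
  run task-1 (all its waits — m18 — are resolved); releases m9
  run task-4 (it waits on nothing); releases m5 and m0
  run task-7 (it waits on nothing); releases m2
  run task-3 (it waits on nothing); releases m17
  run task-0 (it waits on nothing); releases m6 and m13
  run task-5 (all its waits — m17, m6, m10, m9 and m8 — are resolved); releases m3


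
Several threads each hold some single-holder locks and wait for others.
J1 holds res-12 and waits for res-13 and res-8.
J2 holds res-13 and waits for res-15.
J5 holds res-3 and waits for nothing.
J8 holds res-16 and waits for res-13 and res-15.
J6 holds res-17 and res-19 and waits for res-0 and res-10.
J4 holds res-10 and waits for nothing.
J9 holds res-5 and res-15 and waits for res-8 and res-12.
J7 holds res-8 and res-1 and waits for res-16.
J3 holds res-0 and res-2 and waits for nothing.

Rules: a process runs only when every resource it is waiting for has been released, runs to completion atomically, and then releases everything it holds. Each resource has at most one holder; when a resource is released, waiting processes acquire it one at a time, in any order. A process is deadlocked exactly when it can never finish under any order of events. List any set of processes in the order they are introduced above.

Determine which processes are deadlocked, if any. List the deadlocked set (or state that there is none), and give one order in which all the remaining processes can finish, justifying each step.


The deadlocked set is J1, J2, J8, J9 and J7.
Key observation: J1 -> J2 -> J9 -> J1 is a circular wait — nothing in it can go first; J8 and J7 are caught in further circular waits.
A valid finishing order for the others: J3, J4, J5, J6.
Walking it through:
  run J3 (it waits on nothing); releases res-0 and res-2
  run J4 (it waits on nothing); releases res-10
  run J5 (it waits on nothing); releases res-3
  J6: everything it awaited (res-0 and res-10) is free; runs, freeing res-17 and res-19


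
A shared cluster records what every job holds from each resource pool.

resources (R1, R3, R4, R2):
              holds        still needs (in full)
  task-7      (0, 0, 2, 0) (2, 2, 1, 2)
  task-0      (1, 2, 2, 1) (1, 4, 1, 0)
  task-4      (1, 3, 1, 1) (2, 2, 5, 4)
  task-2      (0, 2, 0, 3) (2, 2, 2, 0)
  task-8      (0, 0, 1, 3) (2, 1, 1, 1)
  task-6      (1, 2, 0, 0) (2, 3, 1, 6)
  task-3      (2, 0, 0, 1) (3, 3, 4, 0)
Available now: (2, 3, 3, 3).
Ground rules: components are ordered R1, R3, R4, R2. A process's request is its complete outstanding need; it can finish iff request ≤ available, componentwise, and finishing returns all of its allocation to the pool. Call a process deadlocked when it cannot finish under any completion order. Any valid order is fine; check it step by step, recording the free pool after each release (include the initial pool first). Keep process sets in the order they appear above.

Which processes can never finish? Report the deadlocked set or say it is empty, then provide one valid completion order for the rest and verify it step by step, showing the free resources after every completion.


No process is deadlocked.
Key observation: there is always a runnable process — task-7 first — so the state unwinds completely.
The rest can finish in the order task-7, task-2, task-6, task-0, task-3, task-4, task-8. Step-by-step check:
  pool = (2, 3, 3, 3)
  task-7 needs (2, 2, 1, 2) <= (2, 3, 3, 3) -> finishes; pool += (0, 0, 2, 0) = (2, 3, 5, 3)
  task-2 needs (2, 2, 2, 0) <= (2, 3, 5, 3) -> finishes; pool += (0, 2, 0, 3) = (2, 5, 5, 6)
  task-6 needs (2, 3, 1, 6) <= (2, 5, 5, 6) -> finishes; pool += (1, 2, 0, 0) = (3, 7, 5, 6)
  task-0 needs (1, 4, 1, 0) <= (3, 7, 5, 6) -> finishes; pool += (1, 2, 2, 1) = (4, 9, 7, 7)
  task-3 needs (3, 3, 4, 0) <= (4, 9, 7, 7) -> finishes; pool += (2, 0, 0, 1) = (6, 9, 7, 8)
  task-4 needs (2, 2, 5, 4) <= (6, 9, 7, 8) -> finishes; pool += (1, 3, 1, 1) = (7, 12, 8, 9)
  task-8 needs (2, 1, 1, 1) <= (7, 12, 8, 9) -> finishes; pool += (0, 0, 1, 3) = (7, 12, 9, 12)


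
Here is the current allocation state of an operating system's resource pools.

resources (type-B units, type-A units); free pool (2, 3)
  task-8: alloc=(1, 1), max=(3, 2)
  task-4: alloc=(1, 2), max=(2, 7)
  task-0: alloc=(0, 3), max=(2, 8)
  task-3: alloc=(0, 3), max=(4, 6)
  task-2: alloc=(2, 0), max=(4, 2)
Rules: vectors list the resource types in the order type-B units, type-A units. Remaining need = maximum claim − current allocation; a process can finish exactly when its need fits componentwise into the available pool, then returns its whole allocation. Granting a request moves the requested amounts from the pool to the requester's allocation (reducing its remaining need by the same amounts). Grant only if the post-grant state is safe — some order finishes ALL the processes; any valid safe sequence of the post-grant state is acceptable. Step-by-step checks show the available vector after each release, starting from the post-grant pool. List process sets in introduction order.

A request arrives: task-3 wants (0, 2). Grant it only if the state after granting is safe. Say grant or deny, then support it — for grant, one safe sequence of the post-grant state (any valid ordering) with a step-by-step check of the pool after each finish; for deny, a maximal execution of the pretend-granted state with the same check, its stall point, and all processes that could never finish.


GRANT — the state after the grant stays safe, e.g. via task-8, task-2, task-3, task-4, task-0.
Key observation: the grant leaves (2, 1) free — enough for task-8, whose release restarts the cascade.
Step-by-step check of the post-grant state:
  pool = (2, 1)
  task-8: need (2, 1) fits (2, 1); releases (1, 1), pool now (3, 2)
  task-2: need (2, 2) fits (3, 2); releases (2, 0), pool now (5, 2)
  task-3: need (4, 1) fits (5, 2); releases (0, 5), pool now (5, 7)
  task-4: need (1, 5) fits (5, 7); releases (1, 2), pool now (6, 9)
  task-0: need (2, 5) fits (6, 9); releases (0, 3), pool now (6, 12)


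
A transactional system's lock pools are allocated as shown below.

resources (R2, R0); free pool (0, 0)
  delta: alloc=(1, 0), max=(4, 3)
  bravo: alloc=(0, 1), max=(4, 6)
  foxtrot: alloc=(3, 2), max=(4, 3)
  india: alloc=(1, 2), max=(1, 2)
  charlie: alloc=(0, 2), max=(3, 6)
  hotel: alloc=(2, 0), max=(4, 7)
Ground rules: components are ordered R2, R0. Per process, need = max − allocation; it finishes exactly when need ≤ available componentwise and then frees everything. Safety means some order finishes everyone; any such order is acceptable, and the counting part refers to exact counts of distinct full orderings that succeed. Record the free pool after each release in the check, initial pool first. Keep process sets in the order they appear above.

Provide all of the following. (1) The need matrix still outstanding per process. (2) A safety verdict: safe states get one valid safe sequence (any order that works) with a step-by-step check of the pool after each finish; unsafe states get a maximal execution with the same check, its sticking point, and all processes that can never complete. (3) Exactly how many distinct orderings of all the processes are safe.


(1) Need matrix, components ordered R2, R0:
  delta: (3, 3)
  bravo: (4, 5)
  foxtrot: (1, 1)
  india: (0, 0)
  charlie: (3, 4)
  hotel: (2, 7)
(2) SAFE. One safe sequence: india, foxtrot, charlie, bravo, hotel, delta.
Key observation: at foxtrot the run first touches a limit — (1, 1) against (1, 2), exact on a resource it actually requests.
Check, step by step:
  pool = (0, 0)
  india: need (0, 0) fits (0, 0); releases (1, 2), pool now (1, 2)
  foxtrot: need (1, 1) fits (1, 2); releases (3, 2), pool now (4, 4)
  charlie: need (3, 4) fits (4, 4); releases (0, 2), pool now (4, 6)
  bravo: need (4, 5) fits (4, 6); releases (0, 1), pool now (4, 7)
  hotel: need (2, 7) fits (4, 7); releases (2, 0), pool now (6, 7)
  delta: need (3, 3) fits (6, 7); releases (1, 0), pool now (7, 7)
(3) Precisely 4 of the possible complete orderings are safe sequences.
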